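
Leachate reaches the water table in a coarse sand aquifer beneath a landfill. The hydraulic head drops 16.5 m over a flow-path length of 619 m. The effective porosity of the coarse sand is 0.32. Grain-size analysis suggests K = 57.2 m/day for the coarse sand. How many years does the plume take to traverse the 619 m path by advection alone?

Hydraulic gradient i = Δh / L = 16.5 / 619 = 0.02666.
Darcy flux q = K · i = 57.20 × 0.02666 = 1.525 m/day.
Seepage velocity v = q / n_e = 1.525 / 0.32 = 4.765 m/day.
Travel time t = L / v = 619 / 4.765 = 129.9 days = 0.3557 years.

0.356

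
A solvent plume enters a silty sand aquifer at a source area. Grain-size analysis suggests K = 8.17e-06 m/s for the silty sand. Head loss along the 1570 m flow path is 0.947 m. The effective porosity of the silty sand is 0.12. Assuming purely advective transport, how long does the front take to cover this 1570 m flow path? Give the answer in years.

1210

Convert K: 8.17e-06 m/s × 86400 = 0.7059 m/day.
Hydraulic gradient i = Δh / L = 0.947 / 1570 = 0.0006032.
Darcy flux q = K · i = 0.7059 × 0.0006032 = 0.0004258 m/day.
Seepage velocity v = q / n_e = 0.0004258 / 0.12 = 0.003548 m/day.
Travel time t = L / v = 1570 / 0.003548 = 4.425e+05 days = 1211 years.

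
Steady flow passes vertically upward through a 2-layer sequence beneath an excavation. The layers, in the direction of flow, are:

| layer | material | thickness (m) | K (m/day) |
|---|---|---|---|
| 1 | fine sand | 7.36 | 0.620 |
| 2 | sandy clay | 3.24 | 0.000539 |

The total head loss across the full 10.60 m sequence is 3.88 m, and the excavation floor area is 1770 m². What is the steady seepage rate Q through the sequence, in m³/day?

Flow is perpendicular to layering, so the layers act in series and the equivalent K is the thickness-weighted harmonic mean.
Total thickness L = 7.36 + 3.24 = 10.60 m.
Σ(b_i/K_i) = 7.36/0.620 + 3.24/0.000539 = 6023 d.
K_eq = L / Σ(b_i/K_i) = 10.60 / 6023 = 0.001760 m/day.
Q = K_eq · A · (Δh/L) = 0.001760 × 1770 × (3.88/10.60) = 1.140 m³/day.

1.14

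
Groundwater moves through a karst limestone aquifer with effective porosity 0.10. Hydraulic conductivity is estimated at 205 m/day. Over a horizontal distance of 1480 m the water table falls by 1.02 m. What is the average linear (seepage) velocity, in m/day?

1.41

Hydraulic gradient i = Δh / L = 1.02 / 1480 = 0.0006892.
Darcy flux q = K · i = 205.0 × 0.0006892 = 0.1413 m/day.
Seepage velocity v = q / n_e = 0.1413 / 0.10 = 1.413 m/day.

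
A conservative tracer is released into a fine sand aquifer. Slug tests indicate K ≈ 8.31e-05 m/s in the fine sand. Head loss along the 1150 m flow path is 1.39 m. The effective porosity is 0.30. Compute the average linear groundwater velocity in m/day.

Convert K: 8.31e-05 m/s × 86400 = 7.180 m/day.
Hydraulic gradient i = Δh / L = 1.39 / 1150 = 0.001209.
Darcy flux q = K · i = 7.180 × 0.001209 = 0.008678 m/day.
Seepage velocity v = q / n_e = 0.008678 / 0.30 = 0.02893 m/day.

0.0289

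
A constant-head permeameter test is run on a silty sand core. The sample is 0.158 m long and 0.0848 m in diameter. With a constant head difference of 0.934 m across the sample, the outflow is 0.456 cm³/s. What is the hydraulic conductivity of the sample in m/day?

1.18

Cross-sectional area A = π·(d/2)² = π × (0.0848/2)² = 0.005648 m².
Convert discharge: 0.456 cm³/s = 4.560e-07 m³/s.
Darcy's law rearranged: K = Q·L / (A·Δh) = 4.560e-07 × 0.158 / (0.005648 × 0.934) = 1.366e-05 m/s = 1.180 m/day.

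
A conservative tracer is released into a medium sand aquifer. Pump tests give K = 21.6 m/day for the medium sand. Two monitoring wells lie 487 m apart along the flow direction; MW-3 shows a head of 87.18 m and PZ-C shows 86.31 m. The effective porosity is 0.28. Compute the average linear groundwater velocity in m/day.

0.138

Hydraulic gradient i = (87.18 − 86.31) / 487 = 0.87 / 487 = 0.001786.
Darcy flux q = K · i = 21.60 × 0.001786 = 0.03859 m/day.
Seepage velocity v = q / n_e = 0.03859 / 0.28 = 0.1378 m/day.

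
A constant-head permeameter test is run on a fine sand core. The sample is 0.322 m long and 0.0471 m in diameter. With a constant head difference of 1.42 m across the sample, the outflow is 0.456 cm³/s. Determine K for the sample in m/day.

Cross-sectional area A = π·(d/2)² = π × (0.0471/2)² = 0.001742 m².
Convert discharge: 0.456 cm³/s = 4.560e-07 m³/s.
Darcy's law rearranged: K = Q·L / (A·Δh) = 4.560e-07 × 0.322 / (0.001742 × 1.42) = 5.935e-05 m/s = 5.128 m/day.

5.13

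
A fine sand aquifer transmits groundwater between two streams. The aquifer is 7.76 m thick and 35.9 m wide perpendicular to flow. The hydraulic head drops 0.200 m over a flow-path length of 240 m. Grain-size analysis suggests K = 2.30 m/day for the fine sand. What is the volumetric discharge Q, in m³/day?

Cross-sectional area A = 35.9 × 7.76 = 278.6 m².
Hydraulic gradient i = Δh / L = 0.200 / 240 = 0.0008333.
Darcy's law: Q = K · A · i = 2.300 × 278.6 × 0.0008333 = 0.5340 m³/day.

0.534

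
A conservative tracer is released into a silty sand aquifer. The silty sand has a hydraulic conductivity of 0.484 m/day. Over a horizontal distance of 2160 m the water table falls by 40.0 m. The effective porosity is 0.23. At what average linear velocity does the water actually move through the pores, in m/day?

0.0390

Hydraulic gradient i = Δh / L = 40.0 / 2160 = 0.01852.
Darcy flux q = K · i = 0.4840 × 0.01852 = 0.008963 m/day.
Seepage velocity v = q / n_e = 0.008963 / 0.23 = 0.03897 m/day.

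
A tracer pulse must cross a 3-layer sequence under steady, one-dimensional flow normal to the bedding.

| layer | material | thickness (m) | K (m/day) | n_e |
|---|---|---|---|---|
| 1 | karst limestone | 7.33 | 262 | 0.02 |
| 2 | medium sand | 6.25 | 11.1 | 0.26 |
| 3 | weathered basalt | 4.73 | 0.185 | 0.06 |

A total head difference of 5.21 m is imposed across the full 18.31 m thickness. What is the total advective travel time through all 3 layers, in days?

With flow normal to the layers, continuity requires the same specific discharge q through every layer.
Σ(b_i/K_i) = 7.33/262 + 6.25/11.1 + 4.73/0.185 = 26.16 d.
q = Δh / Σ(b_i/K_i) = 5.21 / 26.16 = 0.1992 m/day.
In each layer the seepage velocity is v_i = q/n_i, so the layer transit time is t_i = b_i·n_i / q:
  layer 1 (karst limestone): t_1 = 7.33 × 0.02 / 0.1992 = 0.7361 d
  layer 2 (medium sand): t_2 = 6.25 × 0.26 / 0.1992 = 8.159 d
  layer 3 (weathered basalt): t_3 = 4.73 × 0.06 / 0.1992 = 1.425 d
Total t = Σ t_i = 10.32 days.

10.3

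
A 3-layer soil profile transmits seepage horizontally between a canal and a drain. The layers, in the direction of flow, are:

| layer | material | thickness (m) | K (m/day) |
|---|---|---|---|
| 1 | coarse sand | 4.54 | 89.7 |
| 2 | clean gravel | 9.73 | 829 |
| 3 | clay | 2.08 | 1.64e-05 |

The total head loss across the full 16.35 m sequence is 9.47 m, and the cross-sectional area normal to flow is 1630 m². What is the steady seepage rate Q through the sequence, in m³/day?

Flow is perpendicular to layering, so the layers act in series and the equivalent K is the thickness-weighted harmonic mean.
Total thickness L = 4.54 + 9.73 + 2.08 = 16.35 m.
Σ(b_i/K_i) = 4.54/89.7 + 9.73/829 + 2.08/1.64e-05 = 1.268e+05 d.
K_eq = L / Σ(b_i/K_i) = 16.35 / 1.268e+05 = 0.0001289 m/day.
Q = K_eq · A · (Δh/L) = 0.0001289 × 1630 × (9.47/16.35) = 0.1217 m³/day.

0.122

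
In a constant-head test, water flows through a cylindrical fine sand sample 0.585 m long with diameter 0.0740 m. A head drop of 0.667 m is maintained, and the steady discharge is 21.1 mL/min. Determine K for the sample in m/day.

6.20

Cross-sectional area A = π·(d/2)² = π × (0.0740/2)² = 0.004301 m².
Convert discharge: 21.1 mL/min = 3.517e-07 m³/s.
Darcy's law rearranged: K = Q·L / (A·Δh) = 3.517e-07 × 0.585 / (0.004301 × 0.667) = 7.171e-05 m/s = 6.196 m/day.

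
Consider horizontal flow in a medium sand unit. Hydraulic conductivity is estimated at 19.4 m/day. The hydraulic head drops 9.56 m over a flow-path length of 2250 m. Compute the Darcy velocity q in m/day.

0.0824

Hydraulic gradient i = Δh / L = 9.56 / 2250 = 0.004249.
Specific discharge q = K · i = 19.40 × 0.004249 = 0.08243 m/day.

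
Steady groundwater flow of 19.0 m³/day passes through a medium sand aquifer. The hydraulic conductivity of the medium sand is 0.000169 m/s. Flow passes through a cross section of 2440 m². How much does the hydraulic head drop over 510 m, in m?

Convert K: 0.000169 m/s × 86400 = 14.60 m/day.
From Q = K·A·i, i = Q / (K·A) = 19.0 / (14.60 × 2440) = 0.0005333.
Head loss Δh = i · L = 0.0005333 × 510 = 0.2720 m.

0.272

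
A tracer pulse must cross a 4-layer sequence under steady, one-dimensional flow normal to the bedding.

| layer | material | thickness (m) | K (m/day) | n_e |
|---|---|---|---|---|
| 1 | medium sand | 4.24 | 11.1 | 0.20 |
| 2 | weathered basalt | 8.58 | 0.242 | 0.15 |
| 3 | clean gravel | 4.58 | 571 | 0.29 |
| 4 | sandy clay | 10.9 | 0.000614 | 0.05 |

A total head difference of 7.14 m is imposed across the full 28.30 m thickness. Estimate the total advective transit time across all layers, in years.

27.3

With flow normal to the layers, continuity requires the same specific discharge q through every layer.
Σ(b_i/K_i) = 4.24/11.1 + 8.58/0.242 + 4.58/571 + 10.9/0.000614 = 17788 d.
q = Δh / Σ(b_i/K_i) = 7.14 / 17788 = 0.0004014 m/day.
In each layer the seepage velocity is v_i = q/n_i, so the layer transit time is t_i = b_i·n_i / q:
  layer 1 (medium sand): t_1 = 4.24 × 0.20 / 0.0004014 = 2113 d
  layer 2 (weathered basalt): t_2 = 8.58 × 0.15 / 0.0004014 = 3206 d
  layer 3 (clean gravel): t_3 = 4.58 × 0.29 / 0.0004014 = 3309 d
  layer 4 (sandy clay): t_4 = 10.9 × 0.05 / 0.0004014 = 1358 d
Total t = Σ t_i = 9986 days = 27.34 years.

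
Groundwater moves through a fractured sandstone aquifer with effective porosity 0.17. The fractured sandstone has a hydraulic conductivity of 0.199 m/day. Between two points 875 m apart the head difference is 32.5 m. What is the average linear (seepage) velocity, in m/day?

Hydraulic gradient i = Δh / L = 32.5 / 875 = 0.03714.
Darcy flux q = K · i = 0.1990 × 0.03714 = 0.007391 m/day.
Seepage velocity v = q / n_e = 0.007391 / 0.17 = 0.04348 m/day.

0.0435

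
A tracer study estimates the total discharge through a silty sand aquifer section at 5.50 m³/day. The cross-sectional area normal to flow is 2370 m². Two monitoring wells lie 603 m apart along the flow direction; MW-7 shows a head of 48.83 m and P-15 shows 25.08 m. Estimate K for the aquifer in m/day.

Hydraulic gradient i = (48.83 − 25.08) / 603 = 23.75 / 603 = 0.03939.
From Q = K·A·i, K = Q / (A·i) = 5.50 / (2370 × 0.03939) = 0.05892 m/day.

0.0589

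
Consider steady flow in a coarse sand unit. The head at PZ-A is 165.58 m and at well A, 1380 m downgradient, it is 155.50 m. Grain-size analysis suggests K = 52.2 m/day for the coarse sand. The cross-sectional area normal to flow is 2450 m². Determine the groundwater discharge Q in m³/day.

934

Hydraulic gradient i = (165.58 − 155.50) / 1380 = 10.08 / 1380 = 0.007304.
Darcy's law: Q = K · A · i = 52.20 × 2450 × 0.007304 = 934.2 m³/day.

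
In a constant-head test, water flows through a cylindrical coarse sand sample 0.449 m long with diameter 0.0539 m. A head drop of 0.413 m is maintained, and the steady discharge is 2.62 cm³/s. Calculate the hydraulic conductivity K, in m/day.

108

Cross-sectional area A = π·(d/2)² = π × (0.0539/2)² = 0.002282 m².
Convert discharge: 2.62 cm³/s = 2.620e-06 m³/s.
Darcy's law rearranged: K = Q·L / (A·Δh) = 2.620e-06 × 0.449 / (0.002282 × 0.413) = 0.001248 m/s = 107.9 m/day.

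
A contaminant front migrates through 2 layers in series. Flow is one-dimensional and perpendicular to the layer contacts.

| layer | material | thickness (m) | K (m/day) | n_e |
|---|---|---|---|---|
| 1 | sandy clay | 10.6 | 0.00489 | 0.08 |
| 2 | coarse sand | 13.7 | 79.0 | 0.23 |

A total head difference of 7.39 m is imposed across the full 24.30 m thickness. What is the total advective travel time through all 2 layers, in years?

With flow normal to the layers, continuity requires the same specific discharge q through every layer.
Σ(b_i/K_i) = 10.6/0.00489 + 13.7/79.0 = 2168 d.
q = Δh / Σ(b_i/K_i) = 7.39 / 2168 = 0.003409 m/day.
In each layer the seepage velocity is v_i = q/n_i, so the layer transit time is t_i = b_i·n_i / q:
  layer 1 (sandy clay): t_1 = 10.6 × 0.08 / 0.003409 = 248.8 d
  layer 2 (coarse sand): t_2 = 13.7 × 0.23 / 0.003409 = 924.3 d
Total t = Σ t_i = 1173 days = 3.212 years.

3.21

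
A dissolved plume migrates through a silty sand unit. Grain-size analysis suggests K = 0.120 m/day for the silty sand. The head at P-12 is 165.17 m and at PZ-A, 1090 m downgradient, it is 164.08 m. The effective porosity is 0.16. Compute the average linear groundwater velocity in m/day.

0.000750

Hydraulic gradient i = (165.17 − 164.08) / 1090 = 1.09 / 1090 = 0.001000.
Darcy flux q = K · i = 0.1200 × 0.001000 = 0.0001200 m/day.
Seepage velocity v = q / n_e = 0.0001200 / 0.16 = 0.0007500 m/day.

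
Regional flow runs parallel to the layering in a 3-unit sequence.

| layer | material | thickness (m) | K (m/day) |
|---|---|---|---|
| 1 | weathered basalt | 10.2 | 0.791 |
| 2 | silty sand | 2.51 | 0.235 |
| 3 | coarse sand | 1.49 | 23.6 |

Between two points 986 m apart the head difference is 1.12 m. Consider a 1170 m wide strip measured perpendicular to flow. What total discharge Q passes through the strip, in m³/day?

Flow is parallel to layering, so each bed carries its own Darcy discharge and the transmissivities add.
Σ(K_i·b_i) = 0.791×10.2 + 0.235×2.51 + 23.6×1.49 = 43.82 m²/day.
Hydraulic gradient i = Δh / L = 1.12 / 986 = 0.001136.
Q = Σ(K_i·b_i) · W · i = 43.82 × 1170 × 0.001136 = 58.24 m³/day.

58.2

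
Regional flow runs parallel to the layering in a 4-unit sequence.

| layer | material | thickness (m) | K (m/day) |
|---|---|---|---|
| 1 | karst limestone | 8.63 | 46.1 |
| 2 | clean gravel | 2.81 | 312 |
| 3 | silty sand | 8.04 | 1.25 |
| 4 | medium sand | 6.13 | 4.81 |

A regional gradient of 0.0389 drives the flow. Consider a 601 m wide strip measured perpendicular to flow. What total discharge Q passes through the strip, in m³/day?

Flow is parallel to layering, so each bed carries its own Darcy discharge and the transmissivities add.
Σ(K_i·b_i) = 46.1×8.63 + 312×2.81 + 1.25×8.04 + 4.81×6.13 = 1314 m²/day.
Hydraulic gradient i = 0.0389.
Q = Σ(K_i·b_i) · W · i = 1314 × 601 × 0.03890 = 30722 m³/day.

30700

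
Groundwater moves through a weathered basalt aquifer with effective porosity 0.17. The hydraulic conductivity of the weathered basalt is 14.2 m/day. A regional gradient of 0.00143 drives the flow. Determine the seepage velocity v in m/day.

Hydraulic gradient i = 0.00143.
Darcy flux q = K · i = 14.20 × 0.001430 = 0.02031 m/day.
Seepage velocity v = q / n_e = 0.02031 / 0.17 = 0.1194 m/day.

0.119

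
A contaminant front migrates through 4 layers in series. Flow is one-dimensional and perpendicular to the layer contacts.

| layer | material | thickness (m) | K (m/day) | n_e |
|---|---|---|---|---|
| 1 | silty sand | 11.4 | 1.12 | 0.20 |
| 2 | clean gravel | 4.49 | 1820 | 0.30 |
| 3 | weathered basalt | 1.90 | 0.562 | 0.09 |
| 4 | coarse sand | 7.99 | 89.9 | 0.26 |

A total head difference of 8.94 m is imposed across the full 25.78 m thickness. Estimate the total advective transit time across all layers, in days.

With flow normal to the layers, continuity requires the same specific discharge q through every layer.
Σ(b_i/K_i) = 11.4/1.12 + 4.49/1820 + 1.90/0.562 + 7.99/89.9 = 13.65 d.
q = Δh / Σ(b_i/K_i) = 8.94 / 13.65 = 0.6549 m/day.
In each layer the seepage velocity is v_i = q/n_i, so the layer transit time is t_i = b_i·n_i / q:
  layer 1 (silty sand): t_1 = 11.4 × 0.20 / 0.6549 = 3.481 d
  layer 2 (clean gravel): t_2 = 4.49 × 0.30 / 0.6549 = 2.057 d
  layer 3 (weathered basalt): t_3 = 1.90 × 0.09 / 0.6549 = 0.2611 d
  layer 4 (coarse sand): t_4 = 7.99 × 0.26 / 0.6549 = 3.172 d
Total t = Σ t_i = 8.971 days.

8.97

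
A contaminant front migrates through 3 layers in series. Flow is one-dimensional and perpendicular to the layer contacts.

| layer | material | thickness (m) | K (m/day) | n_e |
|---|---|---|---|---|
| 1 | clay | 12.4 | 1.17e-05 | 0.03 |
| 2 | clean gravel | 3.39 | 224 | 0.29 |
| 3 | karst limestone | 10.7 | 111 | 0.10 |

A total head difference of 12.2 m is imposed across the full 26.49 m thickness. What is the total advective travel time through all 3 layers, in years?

With flow normal to the layers, continuity requires the same specific discharge q through every layer.
Σ(b_i/K_i) = 12.4/1.17e-05 + 3.39/224 + 10.7/111 = 1.060e+06 d.
q = Δh / Σ(b_i/K_i) = 12.2 / 1.060e+06 = 1.151e-05 m/day.
In each layer the seepage velocity is v_i = q/n_i, so the layer transit time is t_i = b_i·n_i / q:
  layer 1 (clay): t_1 = 12.4 × 0.03 / 1.151e-05 = 32316 d
  layer 2 (clean gravel): t_2 = 3.39 × 0.29 / 1.151e-05 = 85403 d
  layer 3 (karst limestone): t_3 = 10.7 × 0.10 / 1.151e-05 = 92952 d
Total t = Σ t_i = 2.107e+05 days = 576.8 years.

577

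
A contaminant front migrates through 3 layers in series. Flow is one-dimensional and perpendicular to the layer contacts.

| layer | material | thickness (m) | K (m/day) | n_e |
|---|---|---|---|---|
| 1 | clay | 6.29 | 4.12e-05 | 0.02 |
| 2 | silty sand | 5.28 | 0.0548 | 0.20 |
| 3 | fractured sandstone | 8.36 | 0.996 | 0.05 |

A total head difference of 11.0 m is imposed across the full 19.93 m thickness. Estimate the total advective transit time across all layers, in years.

60.8

With flow normal to the layers, continuity requires the same specific discharge q through every layer.
Σ(b_i/K_i) = 6.29/4.12e-05 + 5.28/0.0548 + 8.36/0.996 = 1.528e+05 d.
q = Δh / Σ(b_i/K_i) = 11.0 / 1.528e+05 = 7.200e-05 m/day.
In each layer the seepage velocity is v_i = q/n_i, so the layer transit time is t_i = b_i·n_i / q:
  layer 1 (clay): t_1 = 6.29 × 0.02 / 7.200e-05 = 1747 d
  layer 2 (silty sand): t_2 = 5.28 × 0.20 / 7.200e-05 = 14666 d
  layer 3 (fractured sandstone): t_3 = 8.36 × 0.05 / 7.200e-05 = 5805 d
Total t = Σ t_i = 22219 days = 60.83 years.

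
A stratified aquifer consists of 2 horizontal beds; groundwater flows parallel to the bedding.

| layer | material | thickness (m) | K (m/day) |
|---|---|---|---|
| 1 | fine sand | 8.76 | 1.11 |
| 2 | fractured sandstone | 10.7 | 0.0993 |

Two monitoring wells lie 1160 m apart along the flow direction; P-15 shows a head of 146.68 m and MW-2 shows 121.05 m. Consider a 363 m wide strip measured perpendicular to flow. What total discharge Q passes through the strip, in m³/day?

86.5

Flow is parallel to layering, so each bed carries its own Darcy discharge and the transmissivities add.
Σ(K_i·b_i) = 1.11×8.76 + 0.0993×10.7 = 10.79 m²/day.
Hydraulic gradient i = (146.68 − 121.05) / 1160 = 25.63 / 1160 = 0.02209.
Q = Σ(K_i·b_i) · W · i = 10.79 × 363 × 0.02209 = 86.51 m³/day.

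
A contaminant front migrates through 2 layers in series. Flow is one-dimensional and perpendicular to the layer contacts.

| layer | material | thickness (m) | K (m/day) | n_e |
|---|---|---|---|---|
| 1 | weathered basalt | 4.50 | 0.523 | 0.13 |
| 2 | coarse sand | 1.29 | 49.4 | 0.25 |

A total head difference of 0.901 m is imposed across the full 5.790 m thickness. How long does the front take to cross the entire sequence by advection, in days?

8.69

With flow normal to the layers, continuity requires the same specific discharge q through every layer.
Σ(b_i/K_i) = 4.50/0.523 + 1.29/49.4 = 8.630 d.
q = Δh / Σ(b_i/K_i) = 0.901 / 8.630 = 0.1044 m/day.
In each layer the seepage velocity is v_i = q/n_i, so the layer transit time is t_i = b_i·n_i / q:
  layer 1 (weathered basalt): t_1 = 4.50 × 0.13 / 0.1044 = 5.603 d
  layer 2 (coarse sand): t_2 = 1.29 × 0.25 / 0.1044 = 3.089 d
Total t = Σ t_i = 8.693 days.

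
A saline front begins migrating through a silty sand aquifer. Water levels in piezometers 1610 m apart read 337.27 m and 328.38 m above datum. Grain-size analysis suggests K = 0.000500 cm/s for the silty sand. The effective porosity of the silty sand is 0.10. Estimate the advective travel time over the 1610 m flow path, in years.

Convert K: 0.000500 cm/s × 864 = 0.4320 m/day.
Hydraulic gradient i = (337.27 − 328.38) / 1610 = 8.89 / 1610 = 0.005522.
Darcy flux q = K · i = 0.4320 × 0.005522 = 0.002385 m/day.
Seepage velocity v = q / n_e = 0.002385 / 0.10 = 0.02385 m/day.
Travel time t = L / v = 1610 / 0.02385 = 67494 days = 184.8 years.

185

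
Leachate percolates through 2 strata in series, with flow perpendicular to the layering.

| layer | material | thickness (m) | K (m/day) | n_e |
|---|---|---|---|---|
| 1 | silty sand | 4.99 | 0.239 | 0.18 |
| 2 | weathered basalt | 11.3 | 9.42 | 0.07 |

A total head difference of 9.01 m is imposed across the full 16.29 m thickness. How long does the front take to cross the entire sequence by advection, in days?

4.14

With flow normal to the layers, continuity requires the same specific discharge q through every layer.
Σ(b_i/K_i) = 4.99/0.239 + 11.3/9.42 = 22.08 d.
q = Δh / Σ(b_i/K_i) = 9.01 / 22.08 = 0.4081 m/day.
In each layer the seepage velocity is v_i = q/n_i, so the layer transit time is t_i = b_i·n_i / q:
  layer 1 (silty sand): t_1 = 4.99 × 0.18 / 0.4081 = 2.201 d
  layer 2 (weathered basalt): t_2 = 11.3 × 0.07 / 0.4081 = 1.938 d
Total t = Σ t_i = 4.139 days.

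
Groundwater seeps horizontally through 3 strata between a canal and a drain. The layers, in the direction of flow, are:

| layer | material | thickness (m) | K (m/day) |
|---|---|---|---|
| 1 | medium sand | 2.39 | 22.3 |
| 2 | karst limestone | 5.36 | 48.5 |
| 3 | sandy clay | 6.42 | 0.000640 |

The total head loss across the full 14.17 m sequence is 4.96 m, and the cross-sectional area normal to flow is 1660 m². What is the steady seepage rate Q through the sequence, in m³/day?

Flow is perpendicular to layering, so the layers act in series and the equivalent K is the thickness-weighted harmonic mean.
Total thickness L = 2.39 + 5.36 + 6.42 = 14.17 m.
Σ(b_i/K_i) = 2.39/22.3 + 5.36/48.5 + 6.42/0.000640 = 10031 d.
K_eq = L / Σ(b_i/K_i) = 14.17 / 10031 = 0.001413 m/day.
Q = K_eq · A · (Δh/L) = 0.001413 × 1660 × (4.96/14.17) = 0.8208 m³/day.

0.821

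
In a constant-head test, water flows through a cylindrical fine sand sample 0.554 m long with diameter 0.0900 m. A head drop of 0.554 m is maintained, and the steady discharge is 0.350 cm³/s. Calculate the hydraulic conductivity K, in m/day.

4.75

Cross-sectional area A = π·(d/2)² = π × (0.0900/2)² = 0.006362 m².
Convert discharge: 0.350 cm³/s = 3.500e-07 m³/s.
Darcy's law rearranged: K = Q·L / (A·Δh) = 3.500e-07 × 0.554 / (0.006362 × 0.554) = 5.502e-05 m/s = 4.753 m/day.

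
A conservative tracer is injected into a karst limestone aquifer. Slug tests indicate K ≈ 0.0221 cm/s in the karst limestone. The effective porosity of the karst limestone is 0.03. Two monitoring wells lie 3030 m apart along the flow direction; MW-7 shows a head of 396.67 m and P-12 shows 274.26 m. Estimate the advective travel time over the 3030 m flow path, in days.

Convert K: 0.0221 cm/s × 864 = 19.09 m/day.
Hydraulic gradient i = (396.67 − 274.26) / 3030 = 122.41 / 3030 = 0.04040.
Darcy flux q = K · i = 19.09 × 0.04040 = 0.7714 m/day.
Seepage velocity v = q / n_e = 0.7714 / 0.03 = 25.71 m/day.
Travel time t = L / v = 3030 / 25.71 = 117.8 days.

118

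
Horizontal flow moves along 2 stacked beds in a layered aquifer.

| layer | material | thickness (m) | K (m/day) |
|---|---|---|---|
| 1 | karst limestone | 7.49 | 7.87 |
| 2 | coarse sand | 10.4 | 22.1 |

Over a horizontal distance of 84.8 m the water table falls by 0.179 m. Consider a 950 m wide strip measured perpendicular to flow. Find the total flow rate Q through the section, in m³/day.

579

Flow is parallel to layering, so each bed carries its own Darcy discharge and the transmissivities add.
Σ(K_i·b_i) = 7.87×7.49 + 22.1×10.4 = 288.8 m²/day.
Hydraulic gradient i = Δh / L = 0.179 / 84.8 = 0.002111.
Q = Σ(K_i·b_i) · W · i = 288.8 × 950 × 0.002111 = 579.1 m³/day.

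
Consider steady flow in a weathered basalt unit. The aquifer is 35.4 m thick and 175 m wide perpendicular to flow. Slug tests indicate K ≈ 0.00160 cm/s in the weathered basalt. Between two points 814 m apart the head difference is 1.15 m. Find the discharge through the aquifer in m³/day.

Convert K: 0.00160 cm/s × 864 = 1.382 m/day.
Cross-sectional area A = 175 × 35.4 = 6195 m².
Hydraulic gradient i = Δh / L = 1.15 / 814 = 0.001413.
Darcy's law: Q = K · A · i = 1.382 × 6195 × 0.001413 = 12.10 m³/day.

12.1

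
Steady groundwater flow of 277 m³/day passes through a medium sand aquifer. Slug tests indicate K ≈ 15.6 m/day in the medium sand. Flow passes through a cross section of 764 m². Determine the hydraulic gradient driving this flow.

0.0232

From Q = K·A·i, i = Q / (K·A) = 277 / (15.60 × 764.0) = 0.02324.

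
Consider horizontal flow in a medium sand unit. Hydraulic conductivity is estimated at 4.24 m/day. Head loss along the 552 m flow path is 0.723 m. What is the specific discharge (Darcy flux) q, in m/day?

Hydraulic gradient i = Δh / L = 0.723 / 552 = 0.001310.
Specific discharge q = K · i = 4.240 × 0.001310 = 0.005553 m/day.

0.00555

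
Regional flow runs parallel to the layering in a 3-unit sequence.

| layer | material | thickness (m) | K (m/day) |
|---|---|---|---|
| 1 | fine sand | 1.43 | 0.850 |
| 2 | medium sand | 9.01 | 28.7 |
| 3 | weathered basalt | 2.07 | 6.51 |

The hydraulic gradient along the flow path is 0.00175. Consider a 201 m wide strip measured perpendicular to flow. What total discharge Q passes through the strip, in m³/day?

Flow is parallel to layering, so each bed carries its own Darcy discharge and the transmissivities add.
Σ(K_i·b_i) = 0.850×1.43 + 28.7×9.01 + 6.51×2.07 = 273.3 m²/day.
Hydraulic gradient i = 0.00175.
Q = Σ(K_i·b_i) · W · i = 273.3 × 201 × 0.001750 = 96.13 m³/day.

96.1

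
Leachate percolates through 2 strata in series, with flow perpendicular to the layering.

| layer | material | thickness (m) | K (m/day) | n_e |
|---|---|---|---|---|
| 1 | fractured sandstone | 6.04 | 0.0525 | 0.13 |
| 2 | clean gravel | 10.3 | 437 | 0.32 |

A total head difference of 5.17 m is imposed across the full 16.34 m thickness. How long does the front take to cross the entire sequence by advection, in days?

With flow normal to the layers, continuity requires the same specific discharge q through every layer.
Σ(b_i/K_i) = 6.04/0.0525 + 10.3/437 = 115.1 d.
q = Δh / Σ(b_i/K_i) = 5.17 / 115.1 = 0.04493 m/day.
In each layer the seepage velocity is v_i = q/n_i, so the layer transit time is t_i = b_i·n_i / q:
  layer 1 (fractured sandstone): t_1 = 6.04 × 0.13 / 0.04493 = 17.48 d
  layer 2 (clean gravel): t_2 = 10.3 × 0.32 / 0.04493 = 73.36 d
Total t = Σ t_i = 90.84 days.

90.8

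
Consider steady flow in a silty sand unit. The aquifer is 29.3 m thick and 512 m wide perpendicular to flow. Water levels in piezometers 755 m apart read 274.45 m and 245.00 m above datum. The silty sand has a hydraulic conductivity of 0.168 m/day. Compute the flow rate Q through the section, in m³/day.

98.3

Cross-sectional area A = 512 × 29.3 = 15002 m².
Hydraulic gradient i = (274.45 − 245.00) / 755 = 29.45 / 755 = 0.03901.
Darcy's law: Q = K · A · i = 0.1680 × 15002 × 0.03901 = 98.31 m³/day.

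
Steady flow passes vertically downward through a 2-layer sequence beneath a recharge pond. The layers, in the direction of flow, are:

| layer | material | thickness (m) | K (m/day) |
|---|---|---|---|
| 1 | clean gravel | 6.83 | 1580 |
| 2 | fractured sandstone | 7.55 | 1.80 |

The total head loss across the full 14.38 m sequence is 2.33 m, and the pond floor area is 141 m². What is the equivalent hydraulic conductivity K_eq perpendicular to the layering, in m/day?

3.42

Flow is perpendicular to layering, so the layers act in series and the equivalent K is the thickness-weighted harmonic mean.
Total thickness L = 6.83 + 7.55 = 14.38 m.
Σ(b_i/K_i) = 6.83/1580 + 7.55/1.80 = 4.199 d.
K_eq = L / Σ(b_i/K_i) = 14.38 / 4.199 = 3.425 m/day.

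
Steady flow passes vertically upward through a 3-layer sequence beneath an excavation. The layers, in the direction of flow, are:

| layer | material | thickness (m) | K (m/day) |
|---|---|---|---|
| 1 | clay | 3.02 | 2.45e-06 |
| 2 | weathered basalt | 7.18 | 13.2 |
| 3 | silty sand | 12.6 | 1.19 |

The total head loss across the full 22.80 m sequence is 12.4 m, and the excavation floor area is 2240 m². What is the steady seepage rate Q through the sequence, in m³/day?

Flow is perpendicular to layering, so the layers act in series and the equivalent K is the thickness-weighted harmonic mean.
Total thickness L = 3.02 + 7.18 + 12.6 = 22.80 m.
Σ(b_i/K_i) = 3.02/2.45e-06 + 7.18/13.2 + 12.6/1.19 = 1.233e+06 d.
K_eq = L / Σ(b_i/K_i) = 22.80 / 1.233e+06 = 1.850e-05 m/day.
Q = K_eq · A · (Δh/L) = 1.850e-05 × 2240 × (12.4/22.80) = 0.02253 m³/day.

0.0225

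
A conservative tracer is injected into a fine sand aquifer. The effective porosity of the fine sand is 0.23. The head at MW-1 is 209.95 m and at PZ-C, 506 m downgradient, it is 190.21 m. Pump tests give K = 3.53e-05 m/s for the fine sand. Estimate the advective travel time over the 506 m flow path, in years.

2.68

Convert K: 3.53e-05 m/s × 86400 = 3.050 m/day.
Hydraulic gradient i = (209.95 − 190.21) / 506 = 19.74 / 506 = 0.03901.
Darcy flux q = K · i = 3.050 × 0.03901 = 0.1190 m/day.
Seepage velocity v = q / n_e = 0.1190 / 0.23 = 0.5173 m/day.
Travel time t = L / v = 506 / 0.5173 = 978.1 days = 2.678 years.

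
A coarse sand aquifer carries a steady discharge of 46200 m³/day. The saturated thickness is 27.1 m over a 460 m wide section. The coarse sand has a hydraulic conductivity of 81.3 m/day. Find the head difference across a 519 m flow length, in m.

Cross-sectional area A = 460 × 27.1 = 12466 m².
From Q = K·A·i, i = Q / (K·A) = 46200 / (81.30 × 12466) = 0.04559.
Head loss Δh = i · L = 0.04559 × 519 = 23.66 m.

23.7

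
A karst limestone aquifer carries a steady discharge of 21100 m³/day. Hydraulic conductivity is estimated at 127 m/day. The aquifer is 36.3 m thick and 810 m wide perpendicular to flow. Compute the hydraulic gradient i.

0.00565

Cross-sectional area A = 810 × 36.3 = 29403 m².
From Q = K·A·i, i = Q / (K·A) = 21100 / (127.0 × 29403) = 0.005651.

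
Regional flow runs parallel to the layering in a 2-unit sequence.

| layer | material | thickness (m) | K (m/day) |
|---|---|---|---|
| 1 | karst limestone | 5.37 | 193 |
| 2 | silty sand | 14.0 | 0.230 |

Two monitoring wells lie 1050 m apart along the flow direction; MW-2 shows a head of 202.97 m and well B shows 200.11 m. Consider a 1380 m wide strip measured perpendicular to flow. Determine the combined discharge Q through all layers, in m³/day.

Flow is parallel to layering, so each bed carries its own Darcy discharge and the transmissivities add.
Σ(K_i·b_i) = 193×5.37 + 0.230×14.0 = 1040 m²/day.
Hydraulic gradient i = (202.97 − 200.11) / 1050 = 2.86 / 1050 = 0.002724.
Q = Σ(K_i·b_i) · W · i = 1040 × 1380 × 0.002724 = 3908 m³/day.

3910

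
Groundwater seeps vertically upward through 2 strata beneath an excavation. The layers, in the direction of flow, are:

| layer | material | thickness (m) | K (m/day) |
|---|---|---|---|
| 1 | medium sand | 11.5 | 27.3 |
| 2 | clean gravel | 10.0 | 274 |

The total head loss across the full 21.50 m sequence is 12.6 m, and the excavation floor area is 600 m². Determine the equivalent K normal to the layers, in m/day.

Flow is perpendicular to layering, so the layers act in series and the equivalent K is the thickness-weighted harmonic mean.
Total thickness L = 11.5 + 10.0 = 21.50 m.
Σ(b_i/K_i) = 11.5/27.3 + 10.0/274 = 0.4577 d.
K_eq = L / Σ(b_i/K_i) = 21.50 / 0.4577 = 46.97 m/day.

47.0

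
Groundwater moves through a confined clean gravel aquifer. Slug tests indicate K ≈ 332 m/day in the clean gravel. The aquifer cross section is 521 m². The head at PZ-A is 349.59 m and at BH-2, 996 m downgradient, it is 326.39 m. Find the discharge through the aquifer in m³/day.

4030

Hydraulic gradient i = (349.59 − 326.39) / 996 = 23.2 / 996 = 0.02329.
Darcy's law: Q = K · A · i = 332.0 × 521.0 × 0.02329 = 4029 m³/day.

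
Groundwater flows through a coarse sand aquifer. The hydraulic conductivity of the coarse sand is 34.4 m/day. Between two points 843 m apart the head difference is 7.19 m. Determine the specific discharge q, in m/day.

0.293

Hydraulic gradient i = Δh / L = 7.19 / 843 = 0.008529.
Specific discharge q = K · i = 34.40 × 0.008529 = 0.2934 m/day.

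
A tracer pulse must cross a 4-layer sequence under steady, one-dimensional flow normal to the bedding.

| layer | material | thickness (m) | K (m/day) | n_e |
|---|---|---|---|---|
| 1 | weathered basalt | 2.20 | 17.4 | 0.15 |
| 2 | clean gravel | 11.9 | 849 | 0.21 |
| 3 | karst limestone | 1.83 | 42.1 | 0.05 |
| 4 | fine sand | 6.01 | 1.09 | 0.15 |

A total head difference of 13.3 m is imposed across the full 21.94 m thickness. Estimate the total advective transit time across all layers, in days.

1.64

With flow normal to the layers, continuity requires the same specific discharge q through every layer.
Σ(b_i/K_i) = 2.20/17.4 + 11.9/849 + 1.83/42.1 + 6.01/1.09 = 5.698 d.
q = Δh / Σ(b_i/K_i) = 13.3 / 5.698 = 2.334 m/day.
In each layer the seepage velocity is v_i = q/n_i, so the layer transit time is t_i = b_i·n_i / q:
  layer 1 (weathered basalt): t_1 = 2.20 × 0.15 / 2.334 = 0.1414 d
  layer 2 (clean gravel): t_2 = 11.9 × 0.21 / 2.334 = 1.071 d
  layer 3 (karst limestone): t_3 = 1.83 × 0.05 / 2.334 = 0.03920 d
  layer 4 (fine sand): t_4 = 6.01 × 0.15 / 2.334 = 0.3862 d
Total t = Σ t_i = 1.637 days.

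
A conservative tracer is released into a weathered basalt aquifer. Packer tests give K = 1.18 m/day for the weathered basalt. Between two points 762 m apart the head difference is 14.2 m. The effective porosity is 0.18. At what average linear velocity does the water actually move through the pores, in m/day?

Hydraulic gradient i = Δh / L = 14.2 / 762 = 0.01864.
Darcy flux q = K · i = 1.180 × 0.01864 = 0.02199 m/day.
Seepage velocity v = q / n_e = 0.02199 / 0.18 = 0.1222 m/day.

0.122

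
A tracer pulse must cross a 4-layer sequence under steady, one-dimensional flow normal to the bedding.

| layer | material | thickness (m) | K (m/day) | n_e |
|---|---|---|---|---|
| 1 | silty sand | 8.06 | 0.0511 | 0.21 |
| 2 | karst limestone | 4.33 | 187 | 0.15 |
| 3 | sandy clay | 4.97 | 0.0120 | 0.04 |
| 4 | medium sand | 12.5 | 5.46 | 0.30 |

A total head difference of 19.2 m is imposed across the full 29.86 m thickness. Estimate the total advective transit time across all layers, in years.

0.515

With flow normal to the layers, continuity requires the same specific discharge q through every layer.
Σ(b_i/K_i) = 8.06/0.0511 + 4.33/187 + 4.97/0.0120 + 12.5/5.46 = 574.2 d.
q = Δh / Σ(b_i/K_i) = 19.2 / 574.2 = 0.03344 m/day.
In each layer the seepage velocity is v_i = q/n_i, so the layer transit time is t_i = b_i·n_i / q:
  layer 1 (silty sand): t_1 = 8.06 × 0.21 / 0.03344 = 50.62 d
  layer 2 (karst limestone): t_2 = 4.33 × 0.15 / 0.03344 = 19.42 d
  layer 3 (sandy clay): t_3 = 4.97 × 0.04 / 0.03344 = 5.945 d
  layer 4 (medium sand): t_4 = 12.5 × 0.30 / 0.03344 = 112.2 d
Total t = Σ t_i = 188.1 days = 0.5151 years.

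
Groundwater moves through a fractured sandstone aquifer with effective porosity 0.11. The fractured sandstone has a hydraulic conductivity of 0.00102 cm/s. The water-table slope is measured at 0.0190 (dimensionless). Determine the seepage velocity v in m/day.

Convert K: 0.00102 cm/s × 864 = 0.8813 m/day.
Hydraulic gradient i = 0.0190.
Darcy flux q = K · i = 0.8813 × 0.01900 = 0.01674 m/day.
Seepage velocity v = q / n_e = 0.01674 / 0.11 = 0.1522 m/day.

0.152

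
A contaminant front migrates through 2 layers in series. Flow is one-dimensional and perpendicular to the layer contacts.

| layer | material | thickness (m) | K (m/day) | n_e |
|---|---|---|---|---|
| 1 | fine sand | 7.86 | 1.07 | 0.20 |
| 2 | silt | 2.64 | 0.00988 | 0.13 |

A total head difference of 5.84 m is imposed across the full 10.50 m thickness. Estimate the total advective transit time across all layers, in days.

90.0

With flow normal to the layers, continuity requires the same specific discharge q through every layer.
Σ(b_i/K_i) = 7.86/1.07 + 2.64/0.00988 = 274.6 d.
q = Δh / Σ(b_i/K_i) = 5.84 / 274.6 = 0.02127 m/day.
In each layer the seepage velocity is v_i = q/n_i, so the layer transit time is t_i = b_i·n_i / q:
  layer 1 (fine sand): t_1 = 7.86 × 0.20 / 0.02127 = 73.90 d
  layer 2 (silt): t_2 = 2.64 × 0.13 / 0.02127 = 16.13 d
Total t = Σ t_i = 90.04 days.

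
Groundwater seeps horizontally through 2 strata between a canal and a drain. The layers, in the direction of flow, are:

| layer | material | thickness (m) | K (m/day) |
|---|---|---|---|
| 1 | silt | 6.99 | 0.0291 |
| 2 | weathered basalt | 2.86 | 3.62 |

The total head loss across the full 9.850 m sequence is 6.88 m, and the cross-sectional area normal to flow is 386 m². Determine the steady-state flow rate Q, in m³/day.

11.0

Flow is perpendicular to layering, so the layers act in series and the equivalent K is the thickness-weighted harmonic mean.
Total thickness L = 6.99 + 2.86 = 9.850 m.
Σ(b_i/K_i) = 6.99/0.0291 + 2.86/3.62 = 241.0 d.
K_eq = L / Σ(b_i/K_i) = 9.850 / 241.0 = 0.04087 m/day.
Q = K_eq · A · (Δh/L) = 0.04087 × 386 × (6.88/9.850) = 11.02 m³/day.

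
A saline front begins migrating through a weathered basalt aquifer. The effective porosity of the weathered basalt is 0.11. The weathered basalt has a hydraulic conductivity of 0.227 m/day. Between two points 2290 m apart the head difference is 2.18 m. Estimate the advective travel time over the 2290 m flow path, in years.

Hydraulic gradient i = Δh / L = 2.18 / 2290 = 0.0009520.
Darcy flux q = K · i = 0.2270 × 0.0009520 = 0.0002161 m/day.
Seepage velocity v = q / n_e = 0.0002161 / 0.11 = 0.001965 m/day.
Travel time t = L / v = 2290 / 0.001965 = 1.166e+06 days = 3191 years.

3190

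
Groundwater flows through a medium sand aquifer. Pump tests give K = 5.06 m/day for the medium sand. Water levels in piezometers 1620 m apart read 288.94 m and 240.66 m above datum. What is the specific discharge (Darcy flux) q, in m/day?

Hydraulic gradient i = (288.94 − 240.66) / 1620 = 48.28 / 1620 = 0.02980.
Specific discharge q = K · i = 5.060 × 0.02980 = 0.1508 m/day.

0.151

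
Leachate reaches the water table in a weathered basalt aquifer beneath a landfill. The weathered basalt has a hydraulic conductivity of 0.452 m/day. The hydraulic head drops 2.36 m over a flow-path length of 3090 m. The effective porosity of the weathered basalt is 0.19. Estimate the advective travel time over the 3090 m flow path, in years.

4660

Hydraulic gradient i = Δh / L = 2.36 / 3090 = 0.0007638.
Darcy flux q = K · i = 0.4520 × 0.0007638 = 0.0003452 m/day.
Seepage velocity v = q / n_e = 0.0003452 / 0.19 = 0.001817 m/day.
Travel time t = L / v = 3090 / 0.001817 = 1.701e+06 days = 4656 years.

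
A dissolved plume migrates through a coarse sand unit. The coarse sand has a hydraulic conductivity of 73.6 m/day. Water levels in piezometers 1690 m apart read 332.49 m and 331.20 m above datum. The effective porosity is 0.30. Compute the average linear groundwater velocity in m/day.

Hydraulic gradient i = (332.49 − 331.20) / 1690 = 1.29 / 1690 = 0.0007633.
Darcy flux q = K · i = 73.60 × 0.0007633 = 0.05618 m/day.
Seepage velocity v = q / n_e = 0.05618 / 0.30 = 0.1873 m/day.

0.187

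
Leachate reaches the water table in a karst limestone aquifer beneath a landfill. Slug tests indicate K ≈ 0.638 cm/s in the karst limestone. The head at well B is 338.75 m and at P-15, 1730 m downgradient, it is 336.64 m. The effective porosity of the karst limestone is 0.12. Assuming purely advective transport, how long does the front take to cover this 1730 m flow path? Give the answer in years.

0.845

Convert K: 0.638 cm/s × 864 = 551.2 m/day.
Hydraulic gradient i = (338.75 − 336.64) / 1730 = 2.11 / 1730 = 0.001220.
Darcy flux q = K · i = 551.2 × 0.001220 = 0.6723 m/day.
Seepage velocity v = q / n_e = 0.6723 / 0.12 = 5.603 m/day.
Travel time t = L / v = 1730 / 5.603 = 308.8 days = 0.8454 years.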